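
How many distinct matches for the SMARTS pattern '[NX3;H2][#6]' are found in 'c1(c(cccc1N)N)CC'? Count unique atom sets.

[NX3;H2][#6] is the SMARTS for a primary amine: a trivalent nitrogen with two H attached to carbon.
The molecule carries 2 separate instances of a primary amino group (-NH2) meeting every constraint; each maps to a distinct set of atoms, giving 2 matches.

2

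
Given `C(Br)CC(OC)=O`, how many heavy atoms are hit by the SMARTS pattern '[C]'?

4

The query [C] means: uppercase C matches aliphatic (non-aromatic) carbon only.
Check the 7 heavy atoms by environment: 4× C → match; 2× O → no; 1× Br → no.
That gives 4 matching atoms.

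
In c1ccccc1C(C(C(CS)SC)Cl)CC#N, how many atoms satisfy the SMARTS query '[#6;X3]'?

The query [#6;X3] means: any carbon (aromatic or not) with three total connections.
Check the 17 heavy atoms by environment: 6× C (X4) → no; 1× Cl (X1) → no; 2× S (X2) → no; 6× c (aromatic, X3) → match; 1× C (X2) → no; 1× N (X1) → no.
That gives 6 matching atoms.

6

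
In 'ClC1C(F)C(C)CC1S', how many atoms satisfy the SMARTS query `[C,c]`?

6

The query [C,c] means: comma = OR; matches aliphatic or aromatic carbon — same as #6.
Check the 9 heavy atoms by environment: 6× C → match; 1× S → no; 1× F → no; 1× Cl → no.
That gives 6 matching atoms.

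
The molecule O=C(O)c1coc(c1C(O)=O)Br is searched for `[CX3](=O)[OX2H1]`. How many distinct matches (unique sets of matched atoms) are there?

2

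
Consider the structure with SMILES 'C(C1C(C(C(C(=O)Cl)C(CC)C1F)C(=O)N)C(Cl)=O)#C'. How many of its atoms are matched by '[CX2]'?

2

The query [CX2] means: C with X2: aliphatic carbon with exactly 2 total connections.
Check the 20 heavy atoms by environment: 8× C (X4) → no; 3× C (X3) → no; 3× O (X1) → no; 2× Cl (X1) → no; 2× C (X2) → match; 1× N (X3) → no; 1× F (X1) → no.
That gives 2 matching atoms.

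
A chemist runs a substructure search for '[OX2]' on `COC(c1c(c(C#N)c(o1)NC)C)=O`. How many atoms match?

1

The query [OX2] means: aliphatic oxygen with two total connections — ether, hydroxyl, or ester single-bond O.
Check the 14 heavy atoms by environment: 1× o (aromatic, X2) → no; 4× c (aromatic, X3) → no; 1× N (X3) → no; 3× C (X4) → no; 1× C (X2) → no; 1× N (X1) → no; 1× C (X3) → no; 1× O (X1) → no; 1× O (X2) → match.
That gives 1 matching atom.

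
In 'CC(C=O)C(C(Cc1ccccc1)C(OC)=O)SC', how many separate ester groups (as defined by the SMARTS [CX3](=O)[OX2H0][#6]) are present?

1

[CX3](=O)[OX2H0][#6] is the SMARTS for an ester: a carbonyl carbon bonded to an oxygen that is itself bonded to carbon (no H on that O).
Exactly one fragment in the molecule meets all constraints, giving 1 match.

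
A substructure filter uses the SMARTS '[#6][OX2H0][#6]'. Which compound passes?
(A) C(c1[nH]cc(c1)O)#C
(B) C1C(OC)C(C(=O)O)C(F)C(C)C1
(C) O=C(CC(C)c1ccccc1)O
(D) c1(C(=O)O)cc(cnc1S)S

[#6][OX2H0][#6] describes an aliphatic oxygen bridging two carbons with no H on the oxygen (an ether).
(A) has a hydroxyl group (-OH) but the oxygen has H1, not H0 bridging two carbons.
(B) contains a methoxy ether (-OCH3), which satisfies every atom and bond constraint.
(C) has a carboxylic acid group (-C(=O)OH) but the -OH oxygen has H1; the =O is OX1, not OX2.
(D) has a carboxylic acid group (-C(=O)OH) but the -OH oxygen has H1; the =O is OX1, not OX2.
So the answer is (B).

B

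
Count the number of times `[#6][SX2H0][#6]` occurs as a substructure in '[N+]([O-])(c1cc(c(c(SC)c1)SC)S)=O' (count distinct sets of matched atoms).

2

[#6][SX2H0][#6] is the SMARTS for a thioether: an aliphatic sulfur bridging two carbons with no H on the sulfur.
The molecule carries 2 separate instances of a methylthio ether (-SCH3) meeting every constraint; each maps to a distinct set of atoms, giving 2 matches.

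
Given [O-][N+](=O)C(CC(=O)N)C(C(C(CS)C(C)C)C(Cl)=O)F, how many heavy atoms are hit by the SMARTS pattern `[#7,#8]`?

Check the 20 heavy atoms by environment: 11× C → no; 1× S → no; 3× O → match; 1× Cl → no; 1× F → no; 1× N (charge +1) → match; 1× O (charge -1) → match; 1× N → match.
Summing the matching environments: 3 + 1 + 1 + 1 = 6 matching atoms.

6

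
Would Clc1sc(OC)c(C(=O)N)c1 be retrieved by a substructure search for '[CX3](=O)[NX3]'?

The pattern [CX3](=O)[NX3] describes a carbonyl carbon bonded to a trivalent nitrogen — an amide.
The molecule carries a primary amide (-C(=O)NH2), whose atoms satisfy every constraint of the query, so the pattern matches.

Yes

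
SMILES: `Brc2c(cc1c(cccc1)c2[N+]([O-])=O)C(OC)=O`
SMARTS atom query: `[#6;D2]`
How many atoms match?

5

The query [#6;D2] means: any carbon bonded to exactly two heavy atoms.
Check the 18 heavy atoms by environment: 5× c (aromatic, D3) → no; 5× c (aromatic, D2) → match; 1× C (D3) → no; 2× O (D1) → no; 1× O (D2) → no; 1× C (D1) → no; 1× Br (D1) → no; 1× N (charge +1, D3) → no; 1× O (charge -1, D1) → no.
That gives 5 matching atoms.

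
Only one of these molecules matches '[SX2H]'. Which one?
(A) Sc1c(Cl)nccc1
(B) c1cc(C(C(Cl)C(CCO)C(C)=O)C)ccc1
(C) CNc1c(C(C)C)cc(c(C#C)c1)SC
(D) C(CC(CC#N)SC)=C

A

[SX2H] describes an aliphatic sulfur with two connections, one being H (a thiol).
(A) contains a thiol (-SH), which satisfies every atom and bond constraint.
(B) has a hydroxyl group (-OH) but it is an -OH, not an -SH.
(C) has a methylthio ether (-SCH3) but the sulfur has H0 (bonded to two carbons), not H1.
(D) has a methylthio ether (-SCH3) but the sulfur has H0 (bonded to two carbons), not H1.
So the answer is (A).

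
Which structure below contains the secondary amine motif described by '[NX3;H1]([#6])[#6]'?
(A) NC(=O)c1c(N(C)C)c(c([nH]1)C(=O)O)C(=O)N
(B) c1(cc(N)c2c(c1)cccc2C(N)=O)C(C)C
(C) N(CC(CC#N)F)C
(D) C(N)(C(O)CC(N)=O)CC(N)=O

C

[NX3;H1]([#6])[#6] describes a trivalent nitrogen with one H, bonded to two carbons (a secondary amine).
(A) has a primary amide (-C(=O)NH2) but the -C(=O)NH2 nitrogen has H2, not H1.
(B) has a primary amide (-C(=O)NH2) but the -C(=O)NH2 nitrogen has H2, not H1.
(C) contains an N-methylamino group (-NHCH3), which satisfies every atom and bond constraint.
(D) has a primary amide (-C(=O)NH2) but the -C(=O)NH2 nitrogen has H2, not H1.
So the answer is (C).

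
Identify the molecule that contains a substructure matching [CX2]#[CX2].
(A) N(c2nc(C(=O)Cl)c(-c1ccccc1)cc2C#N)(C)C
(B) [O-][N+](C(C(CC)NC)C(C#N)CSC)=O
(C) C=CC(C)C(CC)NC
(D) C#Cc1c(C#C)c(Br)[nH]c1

[CX2]#[CX2] describes a carbon-carbon triple bond (an alkyne).
(A) has a nitrile (-C#N) but the triple bond is C#N, not C#C.
(B) has a nitrile (-C#N) but the triple bond is C#N, not C#C.
(C) has a vinyl group (-CH=CH2) but the C=C is a double bond; both carbons are CX3, not CX2.
(D) contains an ethynyl group (-C#CH), which satisfies every atom and bond constraint.
So the answer is (D).

D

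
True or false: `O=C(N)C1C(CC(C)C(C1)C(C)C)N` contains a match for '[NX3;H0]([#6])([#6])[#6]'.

The pattern [NX3;H0]([#6])([#6])[#6] describes a trivalent nitrogen with no H, bonded to three carbons — a tertiary amine.
The closest candidate here is a primary amide (-C(=O)NH2), but the amide nitrogen has H2 and only one carbon neighbour. No other fragment satisfies the full query, so there is no match.

False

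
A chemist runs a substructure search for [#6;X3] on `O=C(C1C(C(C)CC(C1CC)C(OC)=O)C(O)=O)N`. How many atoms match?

3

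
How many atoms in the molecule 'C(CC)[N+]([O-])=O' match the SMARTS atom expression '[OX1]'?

2

The query [OX1] means: aliphatic oxygen with one total connection — typically a carbonyl =O or an oxide.
Check the 6 heavy atoms by environment: 3× C (X4) → no; 1× N (charge +1, X3) → no; 1× O (charge -1, X1) → match; 1× O (X1) → match.
Summing the matching environments: 1 + 1 = 2 matching atoms.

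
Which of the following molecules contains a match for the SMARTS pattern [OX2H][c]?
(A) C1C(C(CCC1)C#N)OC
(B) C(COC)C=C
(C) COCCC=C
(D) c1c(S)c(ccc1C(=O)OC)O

D

[OX2H][c] describes a hydroxyl oxygen attached to an aromatic carbon (a phenol).
(A) has a methoxy ether (-OCH3) but the oxygen has H0, not H1.
(B) has a methoxy ether (-OCH3) but the oxygen has H0, not H1.
(C) has a methoxy ether (-OCH3) but the oxygen has H0, not H1.
(D) contains a hydroxyl group (-OH), which satisfies every atom and bond constraint.
So the answer is (D).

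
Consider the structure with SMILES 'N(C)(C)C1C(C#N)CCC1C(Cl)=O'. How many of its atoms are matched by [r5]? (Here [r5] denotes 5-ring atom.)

Check the 13 heavy atoms by environment: 5× C (in 5-ring) → match; 2× N (acyclic) → no; 4× C (acyclic) → no; 1× O (acyclic) → no; 1× Cl (acyclic) → no.
That gives 5 matching atoms.

5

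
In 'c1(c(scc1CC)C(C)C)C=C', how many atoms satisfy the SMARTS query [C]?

7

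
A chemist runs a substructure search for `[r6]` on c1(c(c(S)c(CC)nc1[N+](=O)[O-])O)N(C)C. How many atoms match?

The query [r6] means: r6 matches atoms in a six-membered ring.
Check the 16 heavy atoms by environment: 1× n (aromatic, in 6-ring) → match; 5× c (aromatic, in 6-ring) → match; 1× N (acyclic) → no; 4× C (acyclic) → no; 2× O (acyclic) → no; 1× N (charge +1, acyclic) → no; 1× O (charge -1, acyclic) → no; 1× S (acyclic) → no.
Summing the matching environments: 1 + 5 = 6 matching atoms.

6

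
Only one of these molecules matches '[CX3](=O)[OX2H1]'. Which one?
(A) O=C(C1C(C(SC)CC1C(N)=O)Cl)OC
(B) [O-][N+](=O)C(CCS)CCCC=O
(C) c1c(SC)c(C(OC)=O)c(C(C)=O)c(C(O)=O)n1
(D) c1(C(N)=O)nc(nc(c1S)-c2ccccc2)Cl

C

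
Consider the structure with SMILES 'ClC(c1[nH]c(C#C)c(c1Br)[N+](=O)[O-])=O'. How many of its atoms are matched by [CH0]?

Check the 14 heavy atoms by environment: 1× n (aromatic, H1) → no; 4× c (aromatic, H0) → no; 2× C (H0) → match; 2× O (H0) → no; 1× Cl (H0) → no; 1× Br (H0) → no; 1× C (H1) → no; 1× N (charge +1, H0) → no; 1× O (charge -1, H0) → no.
That gives 2 matching atoms.

2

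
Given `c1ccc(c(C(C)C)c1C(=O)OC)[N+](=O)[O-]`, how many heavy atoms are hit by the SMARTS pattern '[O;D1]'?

3

The query [O;D1] means: aliphatic oxygen bonded to exactly one heavy atom.
Check the 16 heavy atoms by environment: 3× c (aromatic, D3) → no; 3× c (aromatic, D2) → no; 2× C (D3) → no; 2× O (D1) → match; 1× O (D2) → no; 3× C (D1) → no; 1× N (charge +1, D3) → no; 1× O (charge -1, D1) → match.
Summing the matching environments: 2 + 1 = 3 matching atoms.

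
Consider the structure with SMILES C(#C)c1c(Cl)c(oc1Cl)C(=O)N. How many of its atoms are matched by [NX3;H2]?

The query [NX3;H2] means: aliphatic N with 3 total connections, two of them H — an -NH2 nitrogen (amine or amide).
Check the 12 heavy atoms by environment: 1× o (aromatic, H0, X2) → no; 4× c (aromatic, H0, X3) → no; 2× Cl (H0, X1) → no; 1× C (H0, X3) → no; 1× O (H0, X1) → no; 1× N (H2, X3) → match; 1× C (H0, X2) → no; 1× C (H1, X2) → no.
That gives 1 matching atom.

1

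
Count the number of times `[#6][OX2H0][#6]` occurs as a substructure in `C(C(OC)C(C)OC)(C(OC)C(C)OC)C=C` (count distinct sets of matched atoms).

4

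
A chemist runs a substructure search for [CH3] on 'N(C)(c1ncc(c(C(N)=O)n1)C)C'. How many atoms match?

The query [CH3] means: aliphatic carbon with exactly three hydrogens.
Check the 13 heavy atoms by environment: 2× n (aromatic, H0) → no; 3× c (aromatic, H0) → no; 1× c (aromatic, H1) → no; 3× C (H3) → match; 1× N (H0) → no; 1× C (H0) → no; 1× O (H0) → no; 1× N (H2) → no.
That gives 3 matching atoms.

3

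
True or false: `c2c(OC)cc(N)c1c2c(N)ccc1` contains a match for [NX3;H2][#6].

The pattern [NX3;H2][#6] describes a trivalent nitrogen with two H attached to carbon — a primary amine.
The molecule carries a primary amino group (-NH2), whose atoms satisfy every constraint of the query, so the pattern matches.

True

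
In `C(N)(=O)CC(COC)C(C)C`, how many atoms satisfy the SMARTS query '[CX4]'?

The query [CX4] means: C with X4: aliphatic carbon with exactly 4 total connections (bonds + H).
Check the 11 heavy atoms by environment: 7× C (X4) → match; 1× O (X2) → no; 1× C (X3) → no; 1× O (X1) → no; 1× N (X3) → no.
That gives 7 matching atoms.

7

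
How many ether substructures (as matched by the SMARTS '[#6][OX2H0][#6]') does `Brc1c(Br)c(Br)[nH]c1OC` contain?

[#6][OX2H0][#6] is the SMARTS for an ether: an aliphatic oxygen bridging two carbons with no H on the oxygen.
Exactly one fragment in the molecule meets all constraints, giving 1 match.

1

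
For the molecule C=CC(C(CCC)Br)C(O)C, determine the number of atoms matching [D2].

3

The query [D2] means: atom with exactly two heavy-atom neighbours.
Check the 11 heavy atoms by environment: 3× C (D1) → no; 3× C (D3) → no; 3× C (D2) → match; 1× Br (D1) → no; 1× O (D1) → no.
That gives 3 matching atoms.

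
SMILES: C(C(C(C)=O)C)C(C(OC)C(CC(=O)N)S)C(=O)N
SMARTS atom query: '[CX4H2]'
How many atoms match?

2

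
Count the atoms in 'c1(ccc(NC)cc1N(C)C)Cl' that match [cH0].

The query [cH0] means: aromatic carbon with no attached hydrogen (substituted or ring-fusion).
Check the 12 heavy atoms by environment: 3× c (aromatic, H1) → no; 3× c (aromatic, H0) → match; 1× N (H0) → no; 3× C (H3) → no; 1× Cl (H0) → no; 1× N (H1) → no.
That gives 3 matching atoms.

3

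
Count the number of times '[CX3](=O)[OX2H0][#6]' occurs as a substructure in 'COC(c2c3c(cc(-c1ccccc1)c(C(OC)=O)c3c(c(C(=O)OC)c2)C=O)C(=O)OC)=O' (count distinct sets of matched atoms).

4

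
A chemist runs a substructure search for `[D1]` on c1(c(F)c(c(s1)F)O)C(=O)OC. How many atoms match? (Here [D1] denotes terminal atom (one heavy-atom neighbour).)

5

The query [D1] means: atom with exactly one heavy-atom neighbour (degree 1).
Check the 12 heavy atoms by environment: 1× s (aromatic, D2) → no; 4× c (aromatic, D3) → no; 2× F (D1) → match; 2× O (D1) → match; 1× C (D3) → no; 1× O (D2) → no; 1× C (D1) → match.
Summing the matching environments: 2 + 2 + 1 = 5 matching atoms.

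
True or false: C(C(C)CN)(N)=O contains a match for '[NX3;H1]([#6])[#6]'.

False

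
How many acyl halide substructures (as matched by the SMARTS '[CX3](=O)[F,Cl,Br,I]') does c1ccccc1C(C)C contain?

0

[CX3](=O)[F,Cl,Br,I] is the SMARTS for an acyl halide: a carbonyl carbon bonded to a halogen.
No fragment in the molecule satisfies every constraint, giving 0 matches.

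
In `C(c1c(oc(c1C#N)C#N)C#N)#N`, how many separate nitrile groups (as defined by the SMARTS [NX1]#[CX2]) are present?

4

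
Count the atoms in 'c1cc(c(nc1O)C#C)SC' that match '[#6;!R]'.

The query [#6;!R] means: carbon not in any ring.
Check the 11 heavy atoms by environment: 1× n (aromatic, in 6-ring) → no; 5× c (aromatic, in 6-ring) → no; 1× O (acyclic) → no; 3× C (acyclic) → match; 1× S (acyclic) → no.
That gives 3 matching atoms.

3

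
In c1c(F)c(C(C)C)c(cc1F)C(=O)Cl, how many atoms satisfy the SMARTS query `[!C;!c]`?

The query [!C;!c] means: neither aliphatic nor aromatic carbon — same as [!#6].
Check the 14 heavy atoms by environment: 6× c (aromatic) → no; 4× C → no; 1× O → match; 1× Cl → match; 2× F → match.
Summing the matching environments: 1 + 1 + 2 = 4 matching atoms.

4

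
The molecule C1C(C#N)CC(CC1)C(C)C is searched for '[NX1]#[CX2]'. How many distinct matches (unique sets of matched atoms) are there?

[NX1]#[CX2] is the SMARTS for a nitrile: a nitrogen triple-bonded to a two-connected carbon.
Exactly one fragment in the molecule meets all constraints, giving 1 match.

1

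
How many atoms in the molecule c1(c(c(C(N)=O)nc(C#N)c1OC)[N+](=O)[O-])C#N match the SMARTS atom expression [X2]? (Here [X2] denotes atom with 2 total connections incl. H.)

The query [X2] means: any atom with exactly two total connections (bonds + H).
Check the 18 heavy atoms by environment: 1× n (aromatic, X2) → match; 5× c (aromatic, X3) → no; 1× N (charge +1, X3) → no; 1× O (charge -1, X1) → no; 2× O (X1) → no; 1× O (X2) → match; 1× C (X4) → no; 1× C (X3) → no; 1× N (X3) → no; 2× C (X2) → match; 2× N (X1) → no.
Summing the matching environments: 1 + 1 + 2 = 4 matching atoms.

4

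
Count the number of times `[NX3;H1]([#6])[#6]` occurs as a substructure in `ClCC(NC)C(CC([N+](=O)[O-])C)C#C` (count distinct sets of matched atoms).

1

[NX3;H1]([#6])[#6] is the SMARTS for a secondary amine: a trivalent nitrogen with one H, bonded to two carbons.
Exactly one fragment in the molecule meets all constraints, giving 1 match.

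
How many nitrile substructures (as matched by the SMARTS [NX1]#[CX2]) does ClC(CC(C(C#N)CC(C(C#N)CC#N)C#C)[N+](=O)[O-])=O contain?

3

[NX1]#[CX2] is the SMARTS for a nitrile: a nitrogen triple-bonded to a two-connected carbon.
The molecule carries 3 separate instances of a nitrile (-C#N) meeting every constraint; each maps to a distinct set of atoms, giving 3 matches.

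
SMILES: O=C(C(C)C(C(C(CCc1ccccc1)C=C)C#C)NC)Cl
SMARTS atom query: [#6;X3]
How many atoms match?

9

The query [#6;X3] means: any carbon (aromatic or not) with three total connections.
Check the 22 heavy atoms by environment: 8× C (X4) → no; 3× C (X3) → match; 6× c (aromatic, X3) → match; 2× C (X2) → no; 1× N (X3) → no; 1× O (X1) → no; 1× Cl (X1) → no.
Summing the matching environments: 3 + 6 = 9 matching atoms.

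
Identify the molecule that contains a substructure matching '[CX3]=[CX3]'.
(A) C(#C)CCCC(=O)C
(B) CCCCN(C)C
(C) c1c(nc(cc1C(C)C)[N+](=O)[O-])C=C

C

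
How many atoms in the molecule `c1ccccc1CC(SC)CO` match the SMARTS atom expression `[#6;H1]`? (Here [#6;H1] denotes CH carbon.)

The query [#6;H1] means: any carbon bearing exactly one hydrogen.
Check the 12 heavy atoms by environment: 2× C (H2) → no; 1× C (H1) → match; 1× O (H1) → no; 1× c (aromatic, H0) → no; 5× c (aromatic, H1) → match; 1× S (H0) → no; 1× C (H3) → no.
Summing the matching environments: 1 + 5 = 6 matching atoms.

6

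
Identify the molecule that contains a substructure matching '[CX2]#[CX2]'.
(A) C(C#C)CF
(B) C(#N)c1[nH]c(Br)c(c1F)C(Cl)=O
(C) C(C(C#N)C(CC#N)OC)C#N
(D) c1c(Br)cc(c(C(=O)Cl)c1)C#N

A

[CX2]#[CX2] describes a carbon-carbon triple bond (an alkyne).
(A) contains an ethynyl group (-C#CH), which satisfies every atom and bond constraint.
(B) has a nitrile (-C#N) but the triple bond is C#N, not C#C.
(C) has a nitrile (-C#N) but the triple bond is C#N, not C#C.
(D) has a nitrile (-C#N) but the triple bond is C#N, not C#C.
So the answer is (A).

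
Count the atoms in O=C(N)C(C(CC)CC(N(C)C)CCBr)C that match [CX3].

1

The query [CX3] means: C with X3: aliphatic carbon with exactly 3 total connections.
Check the 16 heavy atoms by environment: 11× C (X4) → no; 1× C (X3) → match; 1× O (X1) → no; 2× N (X3) → no; 1× Br (X1) → no.
That gives 1 matching atom.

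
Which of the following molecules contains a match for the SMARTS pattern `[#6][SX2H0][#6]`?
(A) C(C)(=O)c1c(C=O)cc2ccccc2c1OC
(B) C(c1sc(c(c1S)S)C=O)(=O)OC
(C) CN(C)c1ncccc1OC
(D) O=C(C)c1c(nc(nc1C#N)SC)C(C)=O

D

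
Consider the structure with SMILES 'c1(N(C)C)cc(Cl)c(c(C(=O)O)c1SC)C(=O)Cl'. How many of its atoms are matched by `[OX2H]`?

Check the 18 heavy atoms by environment: 5× c (aromatic, H0, X3) → no; 1× c (aromatic, H1, X3) → no; 1× S (H0, X2) → no; 3× C (H3, X4) → no; 2× Cl (H0, X1) → no; 1× N (H0, X3) → no; 2× C (H0, X3) → no; 2× O (H0, X1) → no; 1× O (H1, X2) → match.
That gives 1 matching atom.

1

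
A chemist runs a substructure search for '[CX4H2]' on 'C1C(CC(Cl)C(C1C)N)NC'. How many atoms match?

2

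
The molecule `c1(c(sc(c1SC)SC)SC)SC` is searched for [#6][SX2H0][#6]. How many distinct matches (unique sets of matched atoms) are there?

[#6][SX2H0][#6] is the SMARTS for a thioether: an aliphatic sulfur bridging two carbons with no H on the sulfur.
The molecule carries 4 separate instances of a methylthio ether (-SCH3) meeting every constraint; each maps to a distinct set of atoms, giving 4 matches.

4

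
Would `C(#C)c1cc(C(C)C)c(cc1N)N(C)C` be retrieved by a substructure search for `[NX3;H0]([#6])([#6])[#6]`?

Yes

The pattern [NX3;H0]([#6])([#6])[#6] describes a trivalent nitrogen with no H, bonded to three carbons — a tertiary amine.
The molecule carries a dimethylamino group (-N(CH3)2), whose atoms satisfy every constraint of the query, so the pattern matches.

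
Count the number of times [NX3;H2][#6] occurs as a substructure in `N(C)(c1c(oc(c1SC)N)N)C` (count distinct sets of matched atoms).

2

[NX3;H2][#6] is the SMARTS for a primary amine: a trivalent nitrogen with two H attached to carbon.
The molecule carries 2 separate instances of a primary amino group (-NH2) meeting every constraint; each maps to a distinct set of atoms, giving 2 matches.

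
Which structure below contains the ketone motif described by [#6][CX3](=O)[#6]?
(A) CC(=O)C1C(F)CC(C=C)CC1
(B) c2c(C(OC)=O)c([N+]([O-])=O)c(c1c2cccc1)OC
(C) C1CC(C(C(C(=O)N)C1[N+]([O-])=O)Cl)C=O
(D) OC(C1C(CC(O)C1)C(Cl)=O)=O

A

[#6][CX3](=O)[#6] describes a carbonyl carbon (no H) flanked by two carbons (a ketone).
(A) contains an acetyl/ketone group (-C(=O)CH3), which satisfies every atom and bond constraint.
(B) has a methyl-ester group (-C(=O)OCH3) but one neighbour of the carbonyl carbon is O, not C.
(C) has an aldehyde (-CHO) but the carbonyl carbon has H1, so it is not flanked by two carbons.
(D) has a carboxylic acid group (-C(=O)OH) but one neighbour of the carbonyl carbon is O, not C.
So the answer is (A).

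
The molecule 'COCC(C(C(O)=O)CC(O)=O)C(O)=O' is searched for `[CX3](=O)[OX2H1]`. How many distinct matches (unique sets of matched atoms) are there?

3

[CX3](=O)[OX2H1] is the SMARTS for a carboxylic acid: an sp2 carbon double-bonded to O and single-bonded to an -OH oxygen.
The molecule carries 3 separate instances of a carboxylic acid group (-C(=O)OH) meeting every constraint; each maps to a distinct set of atoms, giving 3 matches.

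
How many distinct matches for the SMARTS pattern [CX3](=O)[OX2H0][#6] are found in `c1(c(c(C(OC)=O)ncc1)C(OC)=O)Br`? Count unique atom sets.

[CX3](=O)[OX2H0][#6] is the SMARTS for an ester: a carbonyl carbon bonded to an oxygen that is itself bonded to carbon (no H on that O).
The molecule carries 2 separate instances of a methyl-ester group (-C(=O)OCH3) meeting every constraint; each maps to a distinct set of atoms, giving 2 matches.

2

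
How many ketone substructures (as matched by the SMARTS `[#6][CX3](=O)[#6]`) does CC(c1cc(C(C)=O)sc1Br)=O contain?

[#6][CX3](=O)[#6] is the SMARTS for a ketone: a carbonyl carbon (no H) flanked by two carbons.
The molecule carries 2 separate instances of an acetyl/ketone group (-C(=O)CH3) meeting every constraint; each maps to a distinct set of atoms, giving 2 matches.

2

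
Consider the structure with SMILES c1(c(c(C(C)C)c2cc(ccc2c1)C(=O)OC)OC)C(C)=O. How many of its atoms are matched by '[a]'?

The query [a] means: a matches any aromatic atom.
Check the 22 heavy atoms by environment: 10× c (aromatic) → match; 8× C → no; 4× O → no.
That gives 10 matching atoms.

10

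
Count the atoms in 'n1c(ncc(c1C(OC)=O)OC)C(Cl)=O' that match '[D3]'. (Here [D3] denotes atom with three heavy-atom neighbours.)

5

The query [D3] means: atom with exactly three heavy-atom neighbours.
Check the 15 heavy atoms by environment: 2× n (aromatic, D2) → no; 3× c (aromatic, D3) → match; 1× c (aromatic, D2) → no; 2× C (D3) → match; 2× O (D1) → no; 2× O (D2) → no; 2× C (D1) → no; 1× Cl (D1) → no.
Summing the matching environments: 3 + 2 = 5 matching atoms.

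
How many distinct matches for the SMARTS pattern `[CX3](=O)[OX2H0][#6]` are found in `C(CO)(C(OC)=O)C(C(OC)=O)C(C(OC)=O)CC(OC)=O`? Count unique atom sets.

4

[CX3](=O)[OX2H0][#6] is the SMARTS for an ester: a carbonyl carbon bonded to an oxygen that is itself bonded to carbon (no H on that O).
The molecule carries 4 separate instances of a methyl-ester group (-C(=O)OCH3) meeting every constraint; each maps to a distinct set of atoms, giving 4 matches.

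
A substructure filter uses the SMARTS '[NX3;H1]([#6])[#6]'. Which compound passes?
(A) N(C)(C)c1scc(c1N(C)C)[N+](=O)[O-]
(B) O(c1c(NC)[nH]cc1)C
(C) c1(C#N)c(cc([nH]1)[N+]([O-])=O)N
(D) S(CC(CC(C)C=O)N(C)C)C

B

[NX3;H1]([#6])[#6] describes a trivalent nitrogen with one H, bonded to two carbons (a secondary amine).
(A) has a dimethylamino group (-N(CH3)2) but the nitrogen has H0, not H1.
(B) contains an N-methylamino group (-NHCH3), which satisfies every atom and bond constraint.
(C) has a primary amino group (-NH2) but the nitrogen has H2 and only one carbon neighbour.
(D) has a dimethylamino group (-N(CH3)2) but the nitrogen has H0, not H1.
So the answer is (B).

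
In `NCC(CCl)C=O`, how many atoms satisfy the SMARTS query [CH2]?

2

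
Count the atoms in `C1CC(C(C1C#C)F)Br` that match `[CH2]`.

The query [CH2] means: aliphatic carbon with exactly two hydrogens.
Check the 9 heavy atoms by environment: 4× C (H1) → no; 2× C (H2) → match; 1× C (H0) → no; 1× Br (H0) → no; 1× F (H0) → no.
That gives 2 matching atoms.

2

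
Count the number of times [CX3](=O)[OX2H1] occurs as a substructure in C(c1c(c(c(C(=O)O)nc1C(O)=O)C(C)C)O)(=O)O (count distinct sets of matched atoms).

[CX3](=O)[OX2H1] is the SMARTS for a carboxylic acid: an sp2 carbon double-bonded to O and single-bonded to an -OH oxygen.
The molecule carries 3 separate instances of a carboxylic acid group (-C(=O)OH) meeting every constraint; each maps to a distinct set of atoms, giving 3 matches.

3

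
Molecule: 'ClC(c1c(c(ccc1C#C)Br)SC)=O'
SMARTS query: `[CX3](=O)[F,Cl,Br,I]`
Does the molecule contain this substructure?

Yes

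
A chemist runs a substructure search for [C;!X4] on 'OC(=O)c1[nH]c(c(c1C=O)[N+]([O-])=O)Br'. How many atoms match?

The query [C;!X4] means: aliphatic carbon that does not have four total connections.
Check the 14 heavy atoms by environment: 1× n (aromatic, X3) → no; 4× c (aromatic, X3) → no; 1× Br (X1) → no; 2× C (X3) → match; 3× O (X1) → no; 1× O (X2) → no; 1× N (charge +1, X3) → no; 1× O (charge -1, X1) → no.
That gives 2 matching atoms.

2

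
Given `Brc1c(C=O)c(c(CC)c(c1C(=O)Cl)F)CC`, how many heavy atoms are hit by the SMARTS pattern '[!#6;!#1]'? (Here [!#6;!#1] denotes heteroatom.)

5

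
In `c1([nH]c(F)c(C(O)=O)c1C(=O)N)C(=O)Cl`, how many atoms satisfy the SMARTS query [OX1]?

The query [OX1] means: aliphatic oxygen with one total connection — typically a carbonyl =O or an oxide.
Check the 15 heavy atoms by environment: 1× n (aromatic, X3) → no; 4× c (aromatic, X3) → no; 1× F (X1) → no; 3× C (X3) → no; 3× O (X1) → match; 1× N (X3) → no; 1× O (X2) → no; 1× Cl (X1) → no.
That gives 3 matching atoms.

3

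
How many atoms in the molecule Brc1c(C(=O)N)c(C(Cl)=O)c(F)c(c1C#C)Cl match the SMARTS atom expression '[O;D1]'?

2

The query [O;D1] means: aliphatic oxygen bonded to exactly one heavy atom.
Check the 17 heavy atoms by environment: 6× c (aromatic, D3) → no; 2× Cl (D1) → no; 1× C (D2) → no; 1× C (D1) → no; 2× C (D3) → no; 2× O (D1) → match; 1× N (D1) → no; 1× F (D1) → no; 1× Br (D1) → no.
That gives 2 matching atoms.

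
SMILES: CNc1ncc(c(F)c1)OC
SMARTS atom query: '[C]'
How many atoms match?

2

Check the 11 heavy atoms by environment: 1× n (aromatic) → no; 5× c (aromatic) → no; 1× O → no; 2× C → match; 1× F → no; 1× N → no.
That gives 2 matching atoms.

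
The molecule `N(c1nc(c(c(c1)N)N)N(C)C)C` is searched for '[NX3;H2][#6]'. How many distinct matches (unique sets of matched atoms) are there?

[NX3;H2][#6] is the SMARTS for a primary amine: a trivalent nitrogen with two H attached to carbon.
The molecule carries 2 separate instances of a primary amino group (-NH2) meeting every constraint; each maps to a distinct set of atoms, giving 2 matches.

2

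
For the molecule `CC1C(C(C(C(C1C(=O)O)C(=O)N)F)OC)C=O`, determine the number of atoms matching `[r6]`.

The query [r6] means: r6 matches atoms in a six-membered ring.
Check the 18 heavy atoms by environment: 6× C (in 6-ring) → match; 5× C (acyclic) → no; 5× O (acyclic) → no; 1× F (acyclic) → no; 1× N (acyclic) → no.
That gives 6 matching atoms.

6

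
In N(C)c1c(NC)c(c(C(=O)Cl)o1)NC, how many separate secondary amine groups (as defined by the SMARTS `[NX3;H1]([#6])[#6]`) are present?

3

[NX3;H1]([#6])[#6] is the SMARTS for a secondary amine: a trivalent nitrogen with one H, bonded to two carbons.
The molecule carries 3 separate instances of an N-methylamino group (-NHCH3) meeting every constraint; each maps to a distinct set of atoms, giving 3 matches.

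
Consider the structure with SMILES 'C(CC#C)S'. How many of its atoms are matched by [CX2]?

The query [CX2] means: C with X2: aliphatic carbon with exactly 2 total connections.
Check the 5 heavy atoms by environment: 2× C (X4) → no; 1× S (X2) → no; 2× C (X2) → match.
That gives 2 matching atoms.

2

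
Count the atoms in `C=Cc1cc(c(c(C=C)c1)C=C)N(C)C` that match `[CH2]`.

The query [CH2] means: aliphatic carbon with exactly two hydrogens.
Check the 15 heavy atoms by environment: 4× c (aromatic, H0) → no; 2× c (aromatic, H1) → no; 3× C (H1) → no; 3× C (H2) → match; 1× N (H0) → no; 2× C (H3) → no.
That gives 3 matching atoms.

3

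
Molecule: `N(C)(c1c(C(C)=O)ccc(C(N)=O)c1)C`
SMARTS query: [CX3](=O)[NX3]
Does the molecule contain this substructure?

Yes

The pattern [CX3](=O)[NX3] describes a carbonyl carbon bonded to a trivalent nitrogen — an amide.
The molecule carries a primary amide (-C(=O)NH2), whose atoms satisfy every constraint of the query, so the pattern matches.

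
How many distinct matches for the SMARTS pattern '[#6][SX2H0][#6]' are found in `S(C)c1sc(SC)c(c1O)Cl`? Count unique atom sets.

2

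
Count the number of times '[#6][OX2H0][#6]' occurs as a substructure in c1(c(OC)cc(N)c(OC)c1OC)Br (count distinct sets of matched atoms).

[#6][OX2H0][#6] is the SMARTS for an ether: an aliphatic oxygen bridging two carbons with no H on the oxygen.
The molecule carries 3 separate instances of a methoxy ether (-OCH3) meeting every constraint; each maps to a distinct set of atoms, giving 3 matches.

3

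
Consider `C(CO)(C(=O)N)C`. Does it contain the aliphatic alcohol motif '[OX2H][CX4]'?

Yes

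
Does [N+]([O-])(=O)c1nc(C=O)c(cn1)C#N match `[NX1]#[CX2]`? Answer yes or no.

Yes

The pattern [NX1]#[CX2] describes a nitrogen triple-bonded to a two-connected carbon — a nitrile.
The molecule carries a nitrile (-C#N), whose atoms satisfy every constraint of the query, so the pattern matches.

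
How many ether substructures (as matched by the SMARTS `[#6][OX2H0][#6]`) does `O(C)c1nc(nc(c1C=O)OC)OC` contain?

3

[#6][OX2H0][#6] is the SMARTS for an ether: an aliphatic oxygen bridging two carbons with no H on the oxygen.
The molecule carries 3 separate instances of a methoxy ether (-OCH3) meeting every constraint; each maps to a distinct set of atoms, giving 3 matches.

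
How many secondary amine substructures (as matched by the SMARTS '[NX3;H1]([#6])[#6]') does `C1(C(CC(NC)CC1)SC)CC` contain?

[NX3;H1]([#6])[#6] is the SMARTS for a secondary amine: a trivalent nitrogen with one H, bonded to two carbons.
Exactly one fragment in the molecule meets all constraints, giving 1 match.

1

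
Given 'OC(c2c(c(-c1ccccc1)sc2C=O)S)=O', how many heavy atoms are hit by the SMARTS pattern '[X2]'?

The query [X2] means: any atom with exactly two total connections (bonds + H).
Check the 17 heavy atoms by environment: 1× s (aromatic, X2) → match; 10× c (aromatic, X3) → no; 2× C (X3) → no; 2× O (X1) → no; 1× S (X2) → match; 1× O (X2) → match.
Summing the matching environments: 1 + 1 + 1 = 3 matching atoms.

3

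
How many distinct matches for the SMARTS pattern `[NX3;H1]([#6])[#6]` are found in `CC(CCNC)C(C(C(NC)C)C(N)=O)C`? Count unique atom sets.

[NX3;H1]([#6])[#6] is the SMARTS for a secondary amine: a trivalent nitrogen with one H, bonded to two carbons.
The molecule carries 2 separate instances of an N-methylamino group (-NHCH3) meeting every constraint; each maps to a distinct set of atoms, giving 2 matches.

2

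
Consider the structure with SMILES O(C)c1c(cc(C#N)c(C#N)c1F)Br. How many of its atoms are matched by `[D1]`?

The query [D1] means: atom with exactly one heavy-atom neighbour (degree 1).
Check the 14 heavy atoms by environment: 5× c (aromatic, D3) → no; 1× c (aromatic, D2) → no; 1× Br (D1) → match; 1× O (D2) → no; 1× C (D1) → match; 2× C (D2) → no; 2× N (D1) → match; 1× F (D1) → match.
Summing the matching environments: 1 + 1 + 2 + 1 = 5 matching atoms.

5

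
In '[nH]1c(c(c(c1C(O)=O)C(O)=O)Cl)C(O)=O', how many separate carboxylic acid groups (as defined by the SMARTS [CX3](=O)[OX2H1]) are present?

[CX3](=O)[OX2H1] is the SMARTS for a carboxylic acid: an sp2 carbon double-bonded to O and single-bonded to an -OH oxygen.
The molecule carries 3 separate instances of a carboxylic acid group (-C(=O)OH) meeting every constraint; each maps to a distinct set of atoms, giving 3 matches.

3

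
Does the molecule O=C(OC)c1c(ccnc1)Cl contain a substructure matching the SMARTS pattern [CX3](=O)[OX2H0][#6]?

The pattern [CX3](=O)[OX2H0][#6] describes a carbonyl carbon bonded to an oxygen that is itself bonded to carbon (no H on that O) — an ester.
The molecule carries a methyl-ester group (-C(=O)OCH3), whose atoms satisfy every constraint of the query, so the pattern matches.

Yes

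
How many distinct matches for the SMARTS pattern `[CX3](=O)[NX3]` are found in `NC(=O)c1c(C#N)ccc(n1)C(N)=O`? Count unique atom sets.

[CX3](=O)[NX3] is the SMARTS for an amide: a carbonyl carbon bonded to a trivalent nitrogen.
The molecule carries 2 separate instances of a primary amide (-C(=O)NH2) meeting every constraint; each maps to a distinct set of atoms, giving 2 matches.

2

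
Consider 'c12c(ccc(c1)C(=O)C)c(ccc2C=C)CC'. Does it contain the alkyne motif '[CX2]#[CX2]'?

The pattern [CX2]#[CX2] describes a carbon-carbon triple bond — an alkyne.
The closest candidate here is a vinyl group (-CH=CH2), but the C=C is a double bond; both carbons are CX3, not CX2. No other fragment satisfies the full query, so there is no match.

No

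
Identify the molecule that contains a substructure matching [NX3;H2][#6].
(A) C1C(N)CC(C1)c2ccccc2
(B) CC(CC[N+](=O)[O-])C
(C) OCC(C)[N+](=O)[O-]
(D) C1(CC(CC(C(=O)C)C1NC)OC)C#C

[NX3;H2][#6] describes a trivalent nitrogen with two H attached to carbon (a primary amine).
(A) contains a primary amino group (-NH2), which satisfies every atom and bond constraint.
(B) has a nitro group (-[N+](=O)[O-]) but the nitrogen is [N+] with no H, not NX3H2.
(C) has a nitro group (-[N+](=O)[O-]) but the nitrogen is [N+] with no H, not NX3H2.
(D) has an N-methylamino group (-NHCH3) but the nitrogen bears two carbons and only one H (H1), not H2.
So the answer is (A).

A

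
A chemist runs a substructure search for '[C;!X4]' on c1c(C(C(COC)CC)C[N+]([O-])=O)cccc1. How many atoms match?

0

The query [C;!X4] means: aliphatic carbon that does not have four total connections.
Check the 17 heavy atoms by environment: 7× C (X4) → no; 6× c (aromatic, X3) → no; 1× N (charge +1, X3) → no; 1× O (charge -1, X1) → no; 1× O (X1) → no; 1× O (X2) → no.
No environment satisfies the query, so 0 matching atoms.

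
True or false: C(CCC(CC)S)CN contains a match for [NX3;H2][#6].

True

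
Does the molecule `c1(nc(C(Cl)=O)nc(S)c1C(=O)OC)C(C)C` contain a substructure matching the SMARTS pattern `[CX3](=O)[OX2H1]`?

No

The pattern [CX3](=O)[OX2H1] describes an sp2 carbon double-bonded to O and single-bonded to an -OH oxygen — a carboxylic acid.
The closest candidate here is an acyl chloride (-C(=O)Cl), but the carbonyl is bonded to Cl, not to an -OH oxygen. No other fragment satisfies the full query, so there is no match.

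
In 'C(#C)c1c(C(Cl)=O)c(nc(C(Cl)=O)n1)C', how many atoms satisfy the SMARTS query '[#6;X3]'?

6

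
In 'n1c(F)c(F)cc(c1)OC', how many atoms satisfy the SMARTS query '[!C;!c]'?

4

The query [!C;!c] means: neither aliphatic nor aromatic carbon — same as [!#6].
Check the 10 heavy atoms by environment: 1× n (aromatic) → match; 5× c (aromatic) → no; 2× F → match; 1× O → match; 1× C → no.
Summing the matching environments: 1 + 2 + 1 = 4 matching atoms.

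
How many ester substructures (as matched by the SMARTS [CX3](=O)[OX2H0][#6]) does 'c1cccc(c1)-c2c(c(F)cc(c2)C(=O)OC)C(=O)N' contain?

1

[CX3](=O)[OX2H0][#6] is the SMARTS for an ester: a carbonyl carbon bonded to an oxygen that is itself bonded to carbon (no H on that O).
Exactly one fragment in the molecule meets all constraints, giving 1 match.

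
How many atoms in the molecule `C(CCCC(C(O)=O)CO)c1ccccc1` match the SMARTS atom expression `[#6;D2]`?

10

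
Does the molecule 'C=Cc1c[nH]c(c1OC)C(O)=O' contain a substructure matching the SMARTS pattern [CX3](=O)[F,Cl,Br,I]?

No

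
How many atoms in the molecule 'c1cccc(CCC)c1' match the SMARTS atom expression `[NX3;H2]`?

0

Check the 9 heavy atoms by environment: 2× C (H2, X4) → no; 1× c (aromatic, H0, X3) → no; 5× c (aromatic, H1, X3) → no; 1× C (H3, X4) → no.
No environment satisfies the query, so 0 matching atoms.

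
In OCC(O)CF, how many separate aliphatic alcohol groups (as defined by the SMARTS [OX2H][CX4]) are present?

2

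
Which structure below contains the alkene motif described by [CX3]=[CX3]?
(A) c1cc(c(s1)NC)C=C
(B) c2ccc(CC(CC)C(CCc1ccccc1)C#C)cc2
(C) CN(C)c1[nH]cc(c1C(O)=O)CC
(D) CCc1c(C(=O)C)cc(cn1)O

A

[CX3]=[CX3] describes a non-aromatic C=C double bond between two sp2 carbons (an alkene).
(A) contains a vinyl group (-CH=CH2), which satisfies every atom and bond constraint.
(B) has an ethynyl group (-C#CH) but the C-C bond is a triple bond, not a double bond.
(C) has an ethyl group (-CH2CH3) but its C-C bond is a single bond between CX4 carbons, not CX3=CX3.
(D) has an ethyl group (-CH2CH3) but its C-C bond is a single bond between CX4 carbons, not CX3=CX3.
So the answer is (A).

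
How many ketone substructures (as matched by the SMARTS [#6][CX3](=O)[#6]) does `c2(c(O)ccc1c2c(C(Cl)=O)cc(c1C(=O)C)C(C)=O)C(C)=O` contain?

3

[#6][CX3](=O)[#6] is the SMARTS for a ketone: a carbonyl carbon (no H) flanked by two carbons.
The molecule carries 3 separate instances of an acetyl/ketone group (-C(=O)CH3) meeting every constraint; each maps to a distinct set of atoms, giving 3 matches.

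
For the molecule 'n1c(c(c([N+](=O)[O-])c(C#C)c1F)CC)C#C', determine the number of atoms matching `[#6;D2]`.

The query [#6;D2] means: any carbon bonded to exactly two heavy atoms.
Check the 16 heavy atoms by environment: 1× n (aromatic, D2) → no; 5× c (aromatic, D3) → no; 1× N (charge +1, D3) → no; 1× O (charge -1, D1) → no; 1× O (D1) → no; 3× C (D2) → match; 3× C (D1) → no; 1× F (D1) → no.
That gives 3 matching atoms.

3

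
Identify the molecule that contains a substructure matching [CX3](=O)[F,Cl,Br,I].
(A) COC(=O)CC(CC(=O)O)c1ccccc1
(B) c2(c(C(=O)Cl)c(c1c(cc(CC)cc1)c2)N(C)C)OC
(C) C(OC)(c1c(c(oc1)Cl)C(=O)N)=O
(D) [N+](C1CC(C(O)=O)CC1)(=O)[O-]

[CX3](=O)[F,Cl,Br,I] describes a carbonyl carbon bonded to a halogen (an acyl halide).
(A) has a carboxylic acid group (-C(=O)OH) but the carbonyl is bonded to -OH, not to a halogen.
(B) contains an acyl chloride (-C(=O)Cl), which satisfies every atom and bond constraint.
(C) has a chloro substituent but the Cl is not on a carbonyl carbon.
(D) has a carboxylic acid group (-C(=O)OH) but the carbonyl is bonded to -OH, not to a halogen.
So the answer is (B).

B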